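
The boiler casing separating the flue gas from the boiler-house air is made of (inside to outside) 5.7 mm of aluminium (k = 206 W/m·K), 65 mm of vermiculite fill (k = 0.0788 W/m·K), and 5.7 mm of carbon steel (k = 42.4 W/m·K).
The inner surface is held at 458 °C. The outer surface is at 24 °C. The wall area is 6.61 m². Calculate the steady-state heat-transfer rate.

Using the resistance-network approach (series):
R_aluminium = L/(kA) = 0.0057/(206×6.61) = 4.186×10^-6 K/W
R_vermiculite fill = L/(kA) = 0.065/(0.0788×6.61) = 0.1248 K/W
R_carbon steel = L/(kA) = 0.0057/(42.4×6.61) = 2.034×10^-5 K/W
R_total = 0.1248 K/W
Q = ΔT / R_total = 434 / 0.1248

Q ≈ 3480 W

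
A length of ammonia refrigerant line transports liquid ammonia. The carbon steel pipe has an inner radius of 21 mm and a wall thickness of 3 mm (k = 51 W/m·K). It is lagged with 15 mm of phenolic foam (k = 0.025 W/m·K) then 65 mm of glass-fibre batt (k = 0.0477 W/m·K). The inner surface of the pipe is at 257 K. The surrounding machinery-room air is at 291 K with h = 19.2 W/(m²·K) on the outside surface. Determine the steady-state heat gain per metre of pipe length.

q′ ≈ 5.28 W/m

Radial resistances (cylindrical: R_cond = ln(r_o/r_i)/(2πkL), R_conv = 1/(h·2πrL)):
R_carbon steel pipe wall = ln(24/21)/(2π×51×1) = 4.167×10^-4 K/W
R_phenolic foam = ln(39/24)/(2π×0.025×1) = 3.091 K/W
R_glass-fibre batt = ln(104/39)/(2π×0.0477×1) = 3.273 K/W
R_outer film = 1/(h_o·2πr_oL) = 1/(19.2×2π×0.104×1) = 0.0797 K/W
R_total = 6.444 K/W
Q = ΔT/R_total = 34/6.444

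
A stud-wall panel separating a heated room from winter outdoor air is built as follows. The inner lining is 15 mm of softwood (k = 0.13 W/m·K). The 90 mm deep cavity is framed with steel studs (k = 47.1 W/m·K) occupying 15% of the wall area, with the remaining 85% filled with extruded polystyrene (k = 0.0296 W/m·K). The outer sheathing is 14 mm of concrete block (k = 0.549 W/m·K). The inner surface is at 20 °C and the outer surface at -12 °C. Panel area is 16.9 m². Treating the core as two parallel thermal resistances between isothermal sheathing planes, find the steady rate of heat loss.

Sheathing layers in series; stud and cavity paths in parallel between them.
R_inner = 0.015/(0.13×16.9) = 0.006827 K/W
R_stud  = 0.09/(47.1×0.15×16.9) = 7.538×10^-4 K/W
R_cav   = 0.09/(0.0296×0.85×16.9) = 0.2117 K/W
1/R_core = 1/R_stud + 1/R_cav → R_core = 7.511×10^-4 K/W
R_outer = 0.014/(0.549×16.9) = 0.001509 K/W
R_total = 0.009088 K/W
Q = ΔT/R_total = 32/0.009088

Q ≈ 3520 W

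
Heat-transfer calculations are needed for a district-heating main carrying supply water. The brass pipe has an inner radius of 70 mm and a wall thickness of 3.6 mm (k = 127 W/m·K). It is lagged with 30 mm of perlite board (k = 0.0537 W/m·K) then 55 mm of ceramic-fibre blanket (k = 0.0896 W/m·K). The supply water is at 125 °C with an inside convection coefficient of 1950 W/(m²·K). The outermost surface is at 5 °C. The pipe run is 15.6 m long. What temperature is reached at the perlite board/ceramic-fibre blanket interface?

T ≈ 56.3 °C

Treating each annulus and film as a series resistance:
R_inner film = 1/(h_i·2πr₁L) = 1/(1950×2π×0.07×15.6) = 7.474×10^-5 K/W
R_brass pipe wall = ln(73.6/70)/(2π×127×15.6) = 4.029×10^-6 K/W
R_perlite board = ln(103.6/73.6)/(2π×0.0537×15.6) = 0.06495 K/W
R_ceramic-fibre blanket = ln(158.6/103.6)/(2π×0.0896×15.6) = 0.04849 K/W
R_total = 0.1135 K/W
Q = ΔT/R_total = 120/0.1135
Q = 1060 W
T_interface = T_inner − Q·ΣR(inner→interface) = 125 − 1060×0.06503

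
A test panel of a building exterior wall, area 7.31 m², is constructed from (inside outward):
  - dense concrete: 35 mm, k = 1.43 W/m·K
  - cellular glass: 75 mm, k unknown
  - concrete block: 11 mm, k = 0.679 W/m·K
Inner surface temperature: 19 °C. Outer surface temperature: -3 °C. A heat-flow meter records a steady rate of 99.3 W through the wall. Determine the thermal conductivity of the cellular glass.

Using the resistance-network approach (series):
R_dense concrete = L/(kA) = 0.035/(1.43×7.31) = 0.003348 K/W
R_concrete block = L/(kA) = 0.011/(0.679×7.31) = 0.002216 K/W
Sum of known resistances R_other = 0.005564 K/W
Total R = ΔT/Q = 22/99.3 = 0.2216 K/W
R_cellular glass = R_total − R_other = 0.216 K/W
k = L/(R·A) = 0.075/(0.216×7.31)

k ≈ 0.0475 W/(m·K)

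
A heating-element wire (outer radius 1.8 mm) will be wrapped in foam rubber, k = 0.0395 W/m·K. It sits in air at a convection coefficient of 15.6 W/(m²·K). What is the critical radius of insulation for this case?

For a cylinder r_cr = k/h = 0.0395/15.6
r_cr = 2.53 mm; since the bare radius (1.8 mm) is below r_cr, adding a thin layer of insulation will *increase* heat loss.

r_cr ≈ 2.53 mm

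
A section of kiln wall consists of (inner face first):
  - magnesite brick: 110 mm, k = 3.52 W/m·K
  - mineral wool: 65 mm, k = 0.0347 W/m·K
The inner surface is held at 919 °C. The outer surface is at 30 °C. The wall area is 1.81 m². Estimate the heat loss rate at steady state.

Thermal resistances in series:
R_magnesite brick = L/(kA) = 0.11/(3.52×1.81) = 0.01727 K/W
R_mineral wool = L/(kA) = 0.065/(0.0347×1.81) = 1.035 K/W
R_total = 1.052 K/W
Q = ΔT / R_total = 889 / 1.052

Q ≈ 845 W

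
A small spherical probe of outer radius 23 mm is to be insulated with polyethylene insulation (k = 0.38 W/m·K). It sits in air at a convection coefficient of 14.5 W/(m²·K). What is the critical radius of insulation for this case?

For a sphere r_cr = 2k/h = 2×0.38/14.5
r_cr = 52.4 mm; since the bare radius (23 mm) is below r_cr, adding a thin layer of insulation will *increase* heat loss.

r_cr ≈ 52.4 mm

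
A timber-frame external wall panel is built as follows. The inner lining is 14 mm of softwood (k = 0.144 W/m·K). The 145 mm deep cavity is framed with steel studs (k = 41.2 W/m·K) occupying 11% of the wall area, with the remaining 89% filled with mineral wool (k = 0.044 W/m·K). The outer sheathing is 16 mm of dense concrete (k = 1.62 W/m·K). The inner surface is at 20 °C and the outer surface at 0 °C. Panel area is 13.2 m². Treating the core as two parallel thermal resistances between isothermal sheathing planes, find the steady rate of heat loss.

Q ≈ 1900 W

Sheathing layers in series; stud and cavity paths in parallel between them.
R_inner = 0.014/(0.144×13.2) = 0.007365 K/W
R_stud  = 0.145/(41.2×0.11×13.2) = 0.002424 K/W
R_cav   = 0.145/(0.044×0.89×13.2) = 0.2805 K/W
1/R_core = 1/R_stud + 1/R_cav → R_core = 0.002403 K/W
R_outer = 0.016/(1.62×13.2) = 7.482×10^-4 K/W
R_total = 0.01052 K/W
Q = ΔT/R_total = 20/0.01052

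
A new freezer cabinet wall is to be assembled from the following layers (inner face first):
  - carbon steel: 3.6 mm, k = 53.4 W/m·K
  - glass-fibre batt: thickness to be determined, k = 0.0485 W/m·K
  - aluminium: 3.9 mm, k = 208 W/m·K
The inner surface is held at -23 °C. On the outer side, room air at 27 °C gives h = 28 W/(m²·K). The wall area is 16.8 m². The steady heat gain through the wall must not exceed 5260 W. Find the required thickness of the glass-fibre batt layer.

L ≈ 6.01 mm

Treating each layer as a thermal resistance in series:
R_carbon steel = L/(kA) = 0.0036/(53.4×16.8) = 4.013×10^-6 K/W
R_aluminium = L/(kA) = 0.0039/(208×16.8) = 1.116×10^-6 K/W
R_outer film = 1/(h_o·A) = 1/(28×16.8) = 0.002126 K/W
Sum of the known resistances R_other = 0.002131 K/W
Required total resistance R_tot = ΔT/Q_allow = 50/5260 = 0.009506 K/W
R_glass-fibre batt = R_tot − R_other = 0.007375 K/W
L = R·k·A = 0.007375×0.0485×16.8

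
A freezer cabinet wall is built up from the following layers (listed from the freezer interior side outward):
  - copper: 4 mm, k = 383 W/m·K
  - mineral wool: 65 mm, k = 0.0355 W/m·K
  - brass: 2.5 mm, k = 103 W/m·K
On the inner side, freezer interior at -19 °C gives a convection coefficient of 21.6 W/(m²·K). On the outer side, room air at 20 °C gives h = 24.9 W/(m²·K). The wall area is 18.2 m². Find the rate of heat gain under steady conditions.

Q ≈ 370 W

Using the resistance-network approach (series):
R_inner film = 1/(h_i·A) = 1/(21.6×18.2) = 0.002544 K/W
R_copper = L/(kA) = 0.004/(383×18.2) = 5.738×10^-7 K/W
R_mineral wool = L/(kA) = 0.065/(0.0355×18.2) = 0.1006 K/W
R_brass = L/(kA) = 0.0025/(103×18.2) = 1.334×10^-6 K/W
R_outer film = 1/(h_o·A) = 1/(24.9×18.2) = 0.002207 K/W
R_total = 0.1054 K/W
Q = ΔT / R_total = 39 / 0.1054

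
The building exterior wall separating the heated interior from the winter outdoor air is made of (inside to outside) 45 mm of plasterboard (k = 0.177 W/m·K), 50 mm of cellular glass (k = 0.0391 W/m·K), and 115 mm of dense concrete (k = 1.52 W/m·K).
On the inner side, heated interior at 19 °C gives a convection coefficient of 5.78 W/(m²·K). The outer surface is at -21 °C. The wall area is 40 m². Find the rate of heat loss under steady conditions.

Thermal resistances in series:
R_inner film = 1/(h_i·A) = 1/(5.78×40) = 0.004325 K/W
R_plasterboard = L/(kA) = 0.045/(0.177×40) = 0.006356 K/W
R_cellular glass = L/(kA) = 0.05/(0.0391×40) = 0.03197 K/W
R_dense concrete = L/(kA) = 0.115/(1.52×40) = 0.001891 K/W
R_total = 0.04454 K/W
Q = ΔT / R_total = 40 / 0.04454

Q ≈ 898 W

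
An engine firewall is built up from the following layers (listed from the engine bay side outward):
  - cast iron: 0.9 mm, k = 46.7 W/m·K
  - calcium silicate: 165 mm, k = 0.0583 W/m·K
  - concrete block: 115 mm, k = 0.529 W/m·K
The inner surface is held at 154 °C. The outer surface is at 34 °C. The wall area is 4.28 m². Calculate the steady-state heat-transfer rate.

Series thermal resistances:
R_cast iron = L/(kA) = 0.0009/(46.7×4.28) = 4.503×10^-6 K/W
R_calcium silicate = L/(kA) = 0.165/(0.0583×4.28) = 0.6613 K/W
R_concrete block = L/(kA) = 0.115/(0.529×4.28) = 0.05079 K/W
R_total = 0.7121 K/W
Q = ΔT / R_total = 120 / 0.7121

Q ≈ 169 W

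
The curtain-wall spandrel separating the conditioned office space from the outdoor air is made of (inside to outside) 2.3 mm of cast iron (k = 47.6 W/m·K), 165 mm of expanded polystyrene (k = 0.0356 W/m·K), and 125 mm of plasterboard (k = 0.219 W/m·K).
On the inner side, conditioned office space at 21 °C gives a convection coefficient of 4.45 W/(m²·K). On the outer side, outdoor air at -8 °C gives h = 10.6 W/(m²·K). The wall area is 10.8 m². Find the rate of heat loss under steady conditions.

Thermal resistances in series:
R_inner film = 1/(h_i·A) = 1/(4.45×10.8) = 0.02081 K/W
R_cast iron = L/(kA) = 0.0023/(47.6×10.8) = 4.474×10^-6 K/W
R_expanded polystyrene = L/(kA) = 0.165/(0.0356×10.8) = 0.4292 K/W
R_plasterboard = L/(kA) = 0.125/(0.219×10.8) = 0.05285 K/W
R_outer film = 1/(h_o·A) = 1/(10.6×10.8) = 0.008735 K/W
R_total = 0.5115 K/W
Q = ΔT / R_total = 29 / 0.5115

Q ≈ 56.7 W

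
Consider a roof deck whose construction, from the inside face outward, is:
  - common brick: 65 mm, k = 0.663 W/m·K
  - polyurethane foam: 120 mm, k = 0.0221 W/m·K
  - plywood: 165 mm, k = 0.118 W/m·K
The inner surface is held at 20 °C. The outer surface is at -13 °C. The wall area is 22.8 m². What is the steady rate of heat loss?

Q ≈ 109 W

Treating each layer as a thermal resistance in series:
R_common brick = L/(kA) = 0.065/(0.663×22.8) = 0.0043 K/W
R_polyurethane foam = L/(kA) = 0.12/(0.0221×22.8) = 0.2382 K/W
R_plywood = L/(kA) = 0.165/(0.118×22.8) = 0.06133 K/W
R_total = 0.3038 K/W
Q = ΔT / R_total = 33 / 0.3038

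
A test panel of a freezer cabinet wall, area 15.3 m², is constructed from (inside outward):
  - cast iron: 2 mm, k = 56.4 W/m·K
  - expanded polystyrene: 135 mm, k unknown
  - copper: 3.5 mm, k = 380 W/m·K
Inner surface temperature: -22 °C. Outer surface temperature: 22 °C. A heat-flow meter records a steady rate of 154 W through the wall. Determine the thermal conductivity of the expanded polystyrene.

k ≈ 0.0309 W/(m·K)

Thermal resistances in series:
R_cast iron = L/(kA) = 0.002/(56.4×15.3) = 2.318×10^-6 K/W
R_copper = L/(kA) = 0.0035/(380×15.3) = 6.02×10^-7 K/W
Sum of known resistances R_other = 2.92×10^-6 K/W
Total R = ΔT/Q = 44/154 = 0.2857 K/W
R_expanded polystyrene = R_total − R_other = 0.2857 K/W
k = L/(R·A) = 0.135/(0.2857×15.3)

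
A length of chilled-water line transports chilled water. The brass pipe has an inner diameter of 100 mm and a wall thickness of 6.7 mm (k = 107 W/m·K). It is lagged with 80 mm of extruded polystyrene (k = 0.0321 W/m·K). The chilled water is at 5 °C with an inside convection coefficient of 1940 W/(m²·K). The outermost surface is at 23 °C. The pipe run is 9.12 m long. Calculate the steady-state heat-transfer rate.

Treating each annulus and film as a series resistance:
R_inner film = 1/(h_i·2πr₁L) = 1/(1940×2π×0.05×9.12) = 1.799×10^-4 K/W
R_brass pipe wall = ln(56.7/50)/(2π×107×9.12) = 2.051×10^-5 K/W
R_extruded polystyrene = ln(136.7/56.7)/(2π×0.0321×9.12) = 0.4784 K/W
R_total = 0.4786 K/W
Q = ΔT/R_total = 18/0.4786

Q ≈ 37.6 W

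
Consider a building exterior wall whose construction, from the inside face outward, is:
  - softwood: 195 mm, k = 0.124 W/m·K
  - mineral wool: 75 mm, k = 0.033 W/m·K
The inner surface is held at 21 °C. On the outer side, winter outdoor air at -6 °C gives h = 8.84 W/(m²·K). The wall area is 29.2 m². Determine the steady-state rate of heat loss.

Model the wall as resistances in series:
R_softwood = L/(kA) = 0.195/(0.124×29.2) = 0.05386 K/W
R_mineral wool = L/(kA) = 0.075/(0.033×29.2) = 0.07783 K/W
R_outer film = 1/(h_o·A) = 1/(8.84×29.2) = 0.003874 K/W
R_total = 0.1356 K/W
Q = ΔT / R_total = 27 / 0.1356

Q ≈ 199 W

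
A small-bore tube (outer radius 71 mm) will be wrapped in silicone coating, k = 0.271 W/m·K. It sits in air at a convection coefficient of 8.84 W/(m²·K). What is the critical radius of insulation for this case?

r_cr ≈ 30.7 mm

For a cylinder r_cr = k/h = 0.271/8.84
r_cr = 30.7 mm; since the bare radius (71 mm) is above r_cr, any added insulation will reduce heat loss.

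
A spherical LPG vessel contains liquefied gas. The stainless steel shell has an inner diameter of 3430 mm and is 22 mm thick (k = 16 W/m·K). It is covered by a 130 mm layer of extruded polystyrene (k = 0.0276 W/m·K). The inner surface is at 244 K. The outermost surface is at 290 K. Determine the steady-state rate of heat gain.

Q ≈ 398 W

Radial (spherical) resistances in series:
R_stainless steel shell = (1/1.715 − 1/1.737)/(4π×16) = 3.673×10^-5 K/W
R_extruded polystyrene = (1/1.737 − 1/1.867)/(4π×0.0276) = 0.1156 K/W
R_total = 0.1156 K/W
Q = ΔT/R_total = 46/0.1156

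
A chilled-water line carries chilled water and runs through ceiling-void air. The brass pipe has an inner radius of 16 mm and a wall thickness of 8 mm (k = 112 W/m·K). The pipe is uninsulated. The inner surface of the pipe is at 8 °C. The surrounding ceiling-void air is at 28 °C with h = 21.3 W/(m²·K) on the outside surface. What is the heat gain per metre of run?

Treating each annulus and film as a series resistance:
R_brass pipe wall = ln(24/16)/(2π×112×1) = 5.762×10^-4 K/W
R_outer film = 1/(h_o·2πr_oL) = 1/(21.3×2π×0.024×1) = 0.3113 K/W
R_total = 0.3119 K/W
Q = ΔT/R_total = 20/0.3119

q′ ≈ 64.1 W/m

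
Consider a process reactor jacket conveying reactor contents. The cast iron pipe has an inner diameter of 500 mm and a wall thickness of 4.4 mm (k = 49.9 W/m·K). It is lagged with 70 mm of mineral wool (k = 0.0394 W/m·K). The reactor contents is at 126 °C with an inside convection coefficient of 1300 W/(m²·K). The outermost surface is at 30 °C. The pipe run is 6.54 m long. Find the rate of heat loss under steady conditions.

Q ≈ 639 W

Cylindrical conduction, so R = ln(r₂/r₁)/(2πkL) per layer, in series:
R_inner film = 1/(h_i·2πr₁L) = 1/(1300×2π×0.25×6.54) = 7.488×10^-5 K/W
R_cast iron pipe wall = ln(254.4/250)/(2π×49.9×6.54) = 8.509×10^-6 K/W
R_mineral wool = ln(324.4/254.4)/(2π×0.0394×6.54) = 0.1501 K/W
R_total = 0.1502 K/W
Q = ΔT/R_total = 96/0.1502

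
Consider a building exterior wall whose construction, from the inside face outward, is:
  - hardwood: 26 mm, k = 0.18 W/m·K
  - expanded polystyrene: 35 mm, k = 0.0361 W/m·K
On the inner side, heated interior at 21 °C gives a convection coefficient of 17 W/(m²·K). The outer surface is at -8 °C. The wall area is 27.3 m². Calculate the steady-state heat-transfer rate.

Q ≈ 675 W

Model the wall as resistances in series:
R_inner film = 1/(h_i·A) = 1/(17×27.3) = 0.002155 K/W
R_hardwood = L/(kA) = 0.026/(0.18×27.3) = 0.005291 K/W
R_expanded polystyrene = L/(kA) = 0.035/(0.0361×27.3) = 0.03551 K/W
R_total = 0.04296 K/W
Q = ΔT / R_total = 29 / 0.04296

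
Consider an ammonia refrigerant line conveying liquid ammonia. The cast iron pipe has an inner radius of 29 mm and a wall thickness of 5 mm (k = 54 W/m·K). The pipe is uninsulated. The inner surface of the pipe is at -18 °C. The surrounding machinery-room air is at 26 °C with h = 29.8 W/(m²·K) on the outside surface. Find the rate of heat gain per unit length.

q′ ≈ 279 W/m

Treating each annulus and film as a series resistance:
R_cast iron pipe wall = ln(34/29)/(2π×54×1) = 4.688×10^-4 K/W
R_outer film = 1/(h_o·2πr_oL) = 1/(29.8×2π×0.034×1) = 0.1571 K/W
R_total = 0.1576 K/W
Q = ΔT/R_total = 44/0.1576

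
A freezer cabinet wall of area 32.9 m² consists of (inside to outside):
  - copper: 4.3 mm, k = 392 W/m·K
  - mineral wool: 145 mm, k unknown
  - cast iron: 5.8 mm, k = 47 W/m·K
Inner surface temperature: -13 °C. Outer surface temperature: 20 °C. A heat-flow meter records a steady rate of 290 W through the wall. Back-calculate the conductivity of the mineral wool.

Model the wall as resistances in series:
R_copper = L/(kA) = 0.0043/(392×32.9) = 3.334×10^-7 K/W
R_cast iron = L/(kA) = 0.0058/(47×32.9) = 3.751×10^-6 K/W
Sum of known resistances R_other = 4.084×10^-6 K/W
Total R = ΔT/Q = 33/290 = 0.1138 K/W
R_mineral wool = R_total − R_other = 0.1138 K/W
k = L/(R·A) = 0.145/(0.1138×32.9)

k ≈ 0.0387 W/(m·K)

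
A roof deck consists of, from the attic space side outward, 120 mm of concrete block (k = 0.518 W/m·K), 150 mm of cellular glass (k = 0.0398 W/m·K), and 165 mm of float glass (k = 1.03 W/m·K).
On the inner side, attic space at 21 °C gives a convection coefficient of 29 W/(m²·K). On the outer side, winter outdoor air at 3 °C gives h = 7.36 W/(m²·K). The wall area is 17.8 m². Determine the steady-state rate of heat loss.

Treating each layer as a thermal resistance in series:
R_inner film = 1/(h_i·A) = 1/(29×17.8) = 0.001937 K/W
R_concrete block = L/(kA) = 0.12/(0.518×17.8) = 0.01301 K/W
R_cellular glass = L/(kA) = 0.15/(0.0398×17.8) = 0.2117 K/W
R_float glass = L/(kA) = 0.165/(1.03×17.8) = 0.009 K/W
R_outer film = 1/(h_o·A) = 1/(7.36×17.8) = 0.007633 K/W
R_total = 0.2433 K/W
Q = ΔT / R_total = 18 / 0.2433

Q ≈ 74 W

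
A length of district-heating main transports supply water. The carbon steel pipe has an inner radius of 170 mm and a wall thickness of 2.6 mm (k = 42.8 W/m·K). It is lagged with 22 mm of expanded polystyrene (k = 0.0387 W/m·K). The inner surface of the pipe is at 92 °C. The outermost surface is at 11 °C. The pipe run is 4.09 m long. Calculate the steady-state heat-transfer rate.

Q ≈ 671 W

Per-layer cylindrical resistances, series-summed:
R_carbon steel pipe wall = ln(172.6/170)/(2π×42.8×4.09) = 1.38×10^-5 K/W
R_expanded polystyrene = ln(194.6/172.6)/(2π×0.0387×4.09) = 0.1206 K/W
R_total = 0.1206 K/W
Q = ΔT/R_total = 81/0.1206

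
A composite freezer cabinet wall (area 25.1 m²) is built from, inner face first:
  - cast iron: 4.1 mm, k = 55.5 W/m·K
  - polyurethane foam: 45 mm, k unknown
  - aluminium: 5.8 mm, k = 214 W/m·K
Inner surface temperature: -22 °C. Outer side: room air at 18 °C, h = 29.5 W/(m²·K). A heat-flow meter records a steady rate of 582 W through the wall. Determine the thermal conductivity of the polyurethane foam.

Using the resistance-network approach (series):
R_cast iron = L/(kA) = 0.0041/(55.5×25.1) = 2.943×10^-6 K/W
R_aluminium = L/(kA) = 0.0058/(214×25.1) = 1.08×10^-6 K/W
R_outer film = 1/(h_o·A) = 1/(29.5×25.1) = 0.001351 K/W
Sum of known resistances R_other = 0.001355 K/W
Total R = ΔT/Q = 40/582 = 0.06873 K/W
R_polyurethane foam = R_total − R_other = 0.06737 K/W
k = L/(R·A) = 0.045/(0.06737×25.1)

k ≈ 0.0266 W/(m·K)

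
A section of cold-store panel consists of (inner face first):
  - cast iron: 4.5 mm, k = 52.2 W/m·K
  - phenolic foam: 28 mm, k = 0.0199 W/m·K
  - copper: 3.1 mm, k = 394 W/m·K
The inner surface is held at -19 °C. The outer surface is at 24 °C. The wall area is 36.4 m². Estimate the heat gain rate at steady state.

Model the wall as resistances in series:
R_cast iron = L/(kA) = 0.0045/(52.2×36.4) = 2.368×10^-6 K/W
R_phenolic foam = L/(kA) = 0.028/(0.0199×36.4) = 0.03865 K/W
R_copper = L/(kA) = 0.0031/(394×36.4) = 2.162×10^-7 K/W
R_total = 0.03866 K/W
Q = ΔT / R_total = 43 / 0.03866

Q ≈ 1110 W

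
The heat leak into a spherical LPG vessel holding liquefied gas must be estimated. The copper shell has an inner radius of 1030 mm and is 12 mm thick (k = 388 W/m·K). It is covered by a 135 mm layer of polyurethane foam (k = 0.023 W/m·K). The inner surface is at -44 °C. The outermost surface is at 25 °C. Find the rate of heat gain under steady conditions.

Q ≈ 181 W

Each spherical layer contributes R = (1/r_i − 1/r_o)/(4πk):
R_copper shell = (1/1.03 − 1/1.042)/(4π×388) = 2.293×10^-6 K/W
R_polyurethane foam = (1/1.042 − 1/1.177)/(4π×0.023) = 0.3808 K/W
R_total = 0.3809 K/W
Q = ΔT/R_total = 69/0.3809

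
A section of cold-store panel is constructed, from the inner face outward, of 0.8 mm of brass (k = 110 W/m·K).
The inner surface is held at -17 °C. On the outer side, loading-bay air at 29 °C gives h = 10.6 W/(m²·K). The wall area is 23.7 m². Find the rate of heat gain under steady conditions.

Series thermal resistances:
R_brass = L/(kA) = 0.0008/(110×23.7) = 3.069×10^-7 K/W
R_outer film = 1/(h_o·A) = 1/(10.6×23.7) = 0.003981 K/W
R_total = 0.003981 K/W
Q = ΔT / R_total = 46 / 0.003981

Q ≈ 11600 W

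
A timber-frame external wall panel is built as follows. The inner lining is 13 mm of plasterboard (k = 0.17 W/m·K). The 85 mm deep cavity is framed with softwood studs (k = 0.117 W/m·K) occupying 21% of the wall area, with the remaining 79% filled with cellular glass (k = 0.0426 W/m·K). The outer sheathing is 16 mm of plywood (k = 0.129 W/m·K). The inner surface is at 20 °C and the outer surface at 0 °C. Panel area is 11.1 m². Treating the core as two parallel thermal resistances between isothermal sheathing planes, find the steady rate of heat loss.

Sheathing layers in series; stud and cavity paths in parallel between them.
R_inner = 0.013/(0.17×11.1) = 0.006889 K/W
R_stud  = 0.085/(0.117×0.21×11.1) = 0.3117 K/W
R_cav   = 0.085/(0.0426×0.79×11.1) = 0.2275 K/W
1/R_core = 1/R_stud + 1/R_cav → R_core = 0.1315 K/W
R_outer = 0.016/(0.129×11.1) = 0.01117 K/W
R_total = 0.1496 K/W
Q = ΔT/R_total = 20/0.1496

Q ≈ 134 W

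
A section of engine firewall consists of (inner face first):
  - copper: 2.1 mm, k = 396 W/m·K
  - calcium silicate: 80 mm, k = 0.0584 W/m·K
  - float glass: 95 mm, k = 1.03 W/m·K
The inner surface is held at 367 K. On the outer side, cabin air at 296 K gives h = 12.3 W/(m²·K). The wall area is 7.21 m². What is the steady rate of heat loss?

Q ≈ 332 W

Series thermal resistances:
R_copper = L/(kA) = 0.0021/(396×7.21) = 7.355×10^-7 K/W
R_calcium silicate = L/(kA) = 0.08/(0.0584×7.21) = 0.19 K/W
R_float glass = L/(kA) = 0.095/(1.03×7.21) = 0.01279 K/W
R_outer film = 1/(h_o·A) = 1/(12.3×7.21) = 0.01128 K/W
R_total = 0.2141 K/W
Q = ΔT / R_total = 71 / 0.2141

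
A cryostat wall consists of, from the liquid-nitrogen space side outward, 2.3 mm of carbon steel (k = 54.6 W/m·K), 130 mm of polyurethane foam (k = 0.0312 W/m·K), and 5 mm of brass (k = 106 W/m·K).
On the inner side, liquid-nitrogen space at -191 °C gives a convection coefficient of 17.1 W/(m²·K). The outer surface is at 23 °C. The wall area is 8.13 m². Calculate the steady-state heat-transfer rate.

Q ≈ 412 W

Thermal resistances in series:
R_inner film = 1/(h_i·A) = 1/(17.1×8.13) = 0.007193 K/W
R_carbon steel = L/(kA) = 0.0023/(54.6×8.13) = 5.181×10^-6 K/W
R_polyurethane foam = L/(kA) = 0.13/(0.0312×8.13) = 0.5125 K/W
R_brass = L/(kA) = 0.005/(106×8.13) = 5.802×10^-6 K/W
R_total = 0.5197 K/W
Q = ΔT / R_total = 214 / 0.5197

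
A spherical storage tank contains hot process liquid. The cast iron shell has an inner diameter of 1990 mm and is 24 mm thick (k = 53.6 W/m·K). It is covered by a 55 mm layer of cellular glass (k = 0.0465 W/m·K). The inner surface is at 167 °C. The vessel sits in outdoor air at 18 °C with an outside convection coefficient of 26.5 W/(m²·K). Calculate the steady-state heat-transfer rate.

Radial (spherical) resistances in series:
R_cast iron shell = (1/0.995 − 1/1.019)/(4π×53.6) = 3.514×10^-5 K/W
R_cellular glass = (1/1.019 − 1/1.074)/(4π×0.0465) = 0.086 K/W
R_outer film = 1/(h·4πr_o²) = 1/(26.5×4π×1.074²) = 0.002603 K/W
R_total = 0.08864 K/W
Q = ΔT/R_total = 149/0.08864

Q ≈ 1680 W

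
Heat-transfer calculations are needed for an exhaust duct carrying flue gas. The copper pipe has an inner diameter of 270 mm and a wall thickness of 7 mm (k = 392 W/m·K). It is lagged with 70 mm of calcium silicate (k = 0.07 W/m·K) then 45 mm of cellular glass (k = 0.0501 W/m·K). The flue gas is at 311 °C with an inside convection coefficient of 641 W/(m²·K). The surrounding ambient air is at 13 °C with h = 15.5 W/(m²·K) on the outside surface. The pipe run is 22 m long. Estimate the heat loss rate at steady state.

Q ≈ 4190 W

Cylindrical conduction, so R = ln(r₂/r₁)/(2πkL) per layer, in series:
R_inner film = 1/(h_i·2πr₁L) = 1/(641×2π×0.135×22) = 8.36×10^-5 K/W
R_copper pipe wall = ln(142/135)/(2π×392×22) = 9.329×10^-7 K/W
R_calcium silicate = ln(212/142)/(2π×0.07×22) = 0.04142 K/W
R_cellular glass = ln(257/212)/(2π×0.0501×22) = 0.0278 K/W
R_outer film = 1/(h_o·2πr_oL) = 1/(15.5×2π×0.257×22) = 0.001816 K/W
R_total = 0.07111 K/W
Q = ΔT/R_total = 298/0.07111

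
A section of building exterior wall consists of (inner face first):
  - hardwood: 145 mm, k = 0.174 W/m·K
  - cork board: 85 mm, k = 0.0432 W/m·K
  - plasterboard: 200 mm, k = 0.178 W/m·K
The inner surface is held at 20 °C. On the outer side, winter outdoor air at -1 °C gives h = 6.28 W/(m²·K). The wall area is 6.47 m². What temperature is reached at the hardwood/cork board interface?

Series thermal resistances:
R_hardwood = L/(kA) = 0.145/(0.174×6.47) = 0.1288 K/W
R_cork board = L/(kA) = 0.085/(0.0432×6.47) = 0.3041 K/W
R_plasterboard = L/(kA) = 0.2/(0.178×6.47) = 0.1737 K/W
R_outer film = 1/(h_o·A) = 1/(6.28×6.47) = 0.02461 K/W
R_total = 0.6312 K/W;  Q = ΔT/R_total = 21/0.6312 = 33.27 W
T_interface = T_inner − Q·ΣR(inner→interface) = 20 − 33.3×0.1288

T ≈ 15.7 °C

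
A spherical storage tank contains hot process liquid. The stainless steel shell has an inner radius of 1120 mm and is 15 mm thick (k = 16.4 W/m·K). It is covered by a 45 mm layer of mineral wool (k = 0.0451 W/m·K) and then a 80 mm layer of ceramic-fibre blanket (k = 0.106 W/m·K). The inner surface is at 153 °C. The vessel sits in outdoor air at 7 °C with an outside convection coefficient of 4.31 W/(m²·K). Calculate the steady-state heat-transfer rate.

Radial (spherical) resistances in series:
R_stainless steel shell = (1/1.12 − 1/1.135)/(4π×16.4) = 5.726×10^-5 K/W
R_mineral wool = (1/1.135 − 1/1.18)/(4π×0.0451) = 0.05929 K/W
R_ceramic-fibre blanket = (1/1.18 − 1/1.26)/(4π×0.106) = 0.04039 K/W
R_outer film = 1/(h·4πr_o²) = 1/(4.31×4π×1.26²) = 0.01163 K/W
R_total = 0.1114 K/W
Q = ΔT/R_total = 146/0.1114

Q ≈ 1310 W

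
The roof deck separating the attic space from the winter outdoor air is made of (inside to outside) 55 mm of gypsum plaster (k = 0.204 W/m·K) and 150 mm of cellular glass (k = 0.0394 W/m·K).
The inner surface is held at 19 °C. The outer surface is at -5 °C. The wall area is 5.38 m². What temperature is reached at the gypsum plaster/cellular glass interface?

Using the resistance-network approach (series):
R_gypsum plaster = L/(kA) = 0.055/(0.204×5.38) = 0.05011 K/W
R_cellular glass = L/(kA) = 0.15/(0.0394×5.38) = 0.7076 K/W
R_total = 0.7578 K/W;  Q = ΔT/R_total = 24/0.7578 = 31.67 W
T_interface = T_inner − Q·ΣR(inner→interface) = 19 − 31.7×0.05011

T ≈ 17.4 °C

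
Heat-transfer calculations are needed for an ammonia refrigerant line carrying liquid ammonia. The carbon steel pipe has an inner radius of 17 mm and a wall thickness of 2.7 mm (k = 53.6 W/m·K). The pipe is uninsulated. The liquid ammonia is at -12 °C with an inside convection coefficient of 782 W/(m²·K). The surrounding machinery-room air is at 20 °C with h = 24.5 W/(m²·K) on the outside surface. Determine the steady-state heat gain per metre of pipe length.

q′ ≈ 93.5 W/m

Per-layer cylindrical resistances, series-summed:
R_inner film = 1/(h_i·2πr₁L) = 1/(782×2π×0.017×1) = 0.01197 K/W
R_carbon steel pipe wall = ln(19.7/17)/(2π×53.6×1) = 4.377×10^-4 K/W
R_outer film = 1/(h_o·2πr_oL) = 1/(24.5×2π×0.0197×1) = 0.3298 K/W
R_total = 0.3422 K/W
Q = ΔT/R_total = 32/0.3422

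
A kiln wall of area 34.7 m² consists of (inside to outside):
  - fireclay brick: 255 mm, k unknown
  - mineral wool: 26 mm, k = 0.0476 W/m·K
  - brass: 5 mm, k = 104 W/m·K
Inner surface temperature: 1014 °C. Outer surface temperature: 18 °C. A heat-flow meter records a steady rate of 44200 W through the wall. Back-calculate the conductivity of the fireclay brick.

k ≈ 1.08 W/(m·K)

Using the resistance-network approach (series):
R_mineral wool = L/(kA) = 0.026/(0.0476×34.7) = 0.01574 K/W
R_brass = L/(kA) = 0.005/(104×34.7) = 1.386×10^-6 K/W
Sum of known resistances R_other = 0.01574 K/W
Total R = ΔT/Q = 996/44200 = 0.02253 K/W
R_fireclay brick = R_total − R_other = 0.006791 K/W
k = L/(R·A) = 0.255/(0.006791×34.7)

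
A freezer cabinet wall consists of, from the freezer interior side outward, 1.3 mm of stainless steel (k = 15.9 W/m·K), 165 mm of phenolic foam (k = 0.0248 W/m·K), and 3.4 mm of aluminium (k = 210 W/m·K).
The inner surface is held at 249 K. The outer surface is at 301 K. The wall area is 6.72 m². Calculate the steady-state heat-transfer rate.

Series thermal resistances:
R_stainless steel = L/(kA) = 0.0013/(15.9×6.72) = 1.217×10^-5 K/W
R_phenolic foam = L/(kA) = 0.165/(0.0248×6.72) = 0.9901 K/W
R_aluminium = L/(kA) = 0.0034/(210×6.72) = 2.409×10^-6 K/W
R_total = 0.9901 K/W
Q = ΔT / R_total = 52 / 0.9901

Q ≈ 52.5 W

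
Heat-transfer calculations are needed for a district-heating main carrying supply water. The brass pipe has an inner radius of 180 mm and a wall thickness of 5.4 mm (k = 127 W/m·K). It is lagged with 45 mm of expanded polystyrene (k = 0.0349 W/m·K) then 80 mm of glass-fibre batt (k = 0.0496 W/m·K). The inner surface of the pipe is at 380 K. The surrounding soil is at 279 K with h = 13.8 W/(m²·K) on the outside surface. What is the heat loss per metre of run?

Treating each annulus and film as a series resistance:
R_brass pipe wall = ln(185.4/180)/(2π×127×1) = 3.704×10^-5 K/W
R_expanded polystyrene = ln(230.4/185.4)/(2π×0.0349×1) = 0.991 K/W
R_glass-fibre batt = ln(310.4/230.4)/(2π×0.0496×1) = 0.9564 K/W
R_outer film = 1/(h_o·2πr_oL) = 1/(13.8×2π×0.3104×1) = 0.03716 K/W
R_total = 1.985 K/W
Q = ΔT/R_total = 101/1.985

q′ ≈ 50.9 W/m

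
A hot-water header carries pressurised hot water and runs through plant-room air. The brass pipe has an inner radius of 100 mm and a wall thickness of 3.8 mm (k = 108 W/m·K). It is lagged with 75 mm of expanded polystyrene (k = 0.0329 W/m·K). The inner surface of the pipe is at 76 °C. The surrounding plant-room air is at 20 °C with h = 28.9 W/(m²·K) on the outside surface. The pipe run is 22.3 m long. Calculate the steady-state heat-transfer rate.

Treating each annulus and film as a series resistance:
R_brass pipe wall = ln(103.8/100)/(2π×108×22.3) = 2.465×10^-6 K/W
R_expanded polystyrene = ln(178.8/103.8)/(2π×0.0329×22.3) = 0.118 K/W
R_outer film = 1/(h_o·2πr_oL) = 1/(28.9×2π×0.1788×22.3) = 0.001381 K/W
R_total = 0.1194 K/W
Q = ΔT/R_total = 56/0.1194

Q ≈ 469 W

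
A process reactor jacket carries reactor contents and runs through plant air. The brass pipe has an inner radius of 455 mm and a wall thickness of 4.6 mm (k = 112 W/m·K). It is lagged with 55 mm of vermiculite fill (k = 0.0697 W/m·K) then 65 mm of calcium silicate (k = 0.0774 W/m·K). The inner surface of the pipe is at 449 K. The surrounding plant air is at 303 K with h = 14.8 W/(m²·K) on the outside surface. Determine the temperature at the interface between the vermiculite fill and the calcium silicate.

For a radial system each layer contributes R = ln(r_out/r_in)/(2πkL); films add R = 1/(hA).
R_brass pipe wall = ln(459.6/455)/(2π×112×1) = 1.429×10^-5 K/W
R_vermiculite fill = ln(514.6/459.6)/(2π×0.0697×1) = 0.2581 K/W
R_calcium silicate = ln(579.6/514.6)/(2π×0.0774×1) = 0.2446 K/W
R_outer film = 1/(h_o·2πr_oL) = 1/(14.8×2π×0.5796×1) = 0.01855 K/W
R_total = 0.5213 K/W
Q = ΔT/R_total = 146/0.5213
Q = 280 W/m
T_interface = T_inner − Q·ΣR(inner→interface) = 449 − 280×0.2581

T ≈ 377 K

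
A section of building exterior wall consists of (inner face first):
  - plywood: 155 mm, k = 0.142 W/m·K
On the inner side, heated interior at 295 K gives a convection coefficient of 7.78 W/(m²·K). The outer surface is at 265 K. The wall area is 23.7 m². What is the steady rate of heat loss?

Q ≈ 583 W

Treating each layer as a thermal resistance in series:
R_inner film = 1/(h_i·A) = 1/(7.78×23.7) = 0.005423 K/W
R_plywood = L/(kA) = 0.155/(0.142×23.7) = 0.04606 K/W
R_total = 0.05148 K/W
Q = ΔT / R_total = 30 / 0.05148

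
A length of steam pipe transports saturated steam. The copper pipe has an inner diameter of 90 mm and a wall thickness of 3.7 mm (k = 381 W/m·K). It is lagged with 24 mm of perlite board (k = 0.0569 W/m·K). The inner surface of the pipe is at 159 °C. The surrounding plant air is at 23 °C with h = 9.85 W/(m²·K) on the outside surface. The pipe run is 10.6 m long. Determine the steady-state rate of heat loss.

Q ≈ 1070 W

Treating each annulus and film as a series resistance:
R_copper pipe wall = ln(48.7/45)/(2π×381×10.6) = 3.114×10^-6 K/W
R_perlite board = ln(72.7/48.7)/(2π×0.0569×10.6) = 0.1057 K/W
R_outer film = 1/(h_o·2πr_oL) = 1/(9.85×2π×0.0727×10.6) = 0.02097 K/W
R_total = 0.1267 K/W
Q = ΔT/R_total = 136/0.1267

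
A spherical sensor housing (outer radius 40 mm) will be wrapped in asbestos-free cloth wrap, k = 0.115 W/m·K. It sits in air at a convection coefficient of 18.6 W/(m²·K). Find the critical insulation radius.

For a sphere r_cr = 2k/h = 2×0.115/18.6
r_cr = 12.4 mm; since the bare radius (40 mm) is above r_cr, any added insulation will reduce heat loss.

r_cr ≈ 12.4 mm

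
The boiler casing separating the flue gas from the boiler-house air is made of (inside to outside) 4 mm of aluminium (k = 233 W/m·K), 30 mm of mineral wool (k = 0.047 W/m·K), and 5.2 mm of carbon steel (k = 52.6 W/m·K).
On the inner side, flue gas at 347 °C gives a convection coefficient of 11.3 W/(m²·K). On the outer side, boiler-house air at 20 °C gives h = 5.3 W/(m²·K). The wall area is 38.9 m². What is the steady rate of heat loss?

Q ≈ 13900 W

Series thermal resistances:
R_inner film = 1/(h_i·A) = 1/(11.3×38.9) = 0.002275 K/W
R_aluminium = L/(kA) = 0.004/(233×38.9) = 4.413×10^-7 K/W
R_mineral wool = L/(kA) = 0.03/(0.047×38.9) = 0.01641 K/W
R_carbon steel = L/(kA) = 0.0052/(52.6×38.9) = 2.541×10^-6 K/W
R_outer film = 1/(h_o·A) = 1/(5.3×38.9) = 0.00485 K/W
R_total = 0.02354 K/W
Q = ΔT / R_total = 327 / 0.02354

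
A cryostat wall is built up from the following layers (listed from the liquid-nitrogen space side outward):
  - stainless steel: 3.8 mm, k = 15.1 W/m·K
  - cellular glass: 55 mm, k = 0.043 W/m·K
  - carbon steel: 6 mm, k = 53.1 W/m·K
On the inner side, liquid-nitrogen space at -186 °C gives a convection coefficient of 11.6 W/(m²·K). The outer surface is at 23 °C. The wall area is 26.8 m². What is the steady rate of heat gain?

Thermal resistances in series:
R_inner film = 1/(h_i·A) = 1/(11.6×26.8) = 0.003217 K/W
R_stainless steel = L/(kA) = 0.0038/(15.1×26.8) = 9.39×10^-6 K/W
R_cellular glass = L/(kA) = 0.055/(0.043×26.8) = 0.04773 K/W
R_carbon steel = L/(kA) = 0.006/(53.1×26.8) = 4.216×10^-6 K/W
R_total = 0.05096 K/W
Q = ΔT / R_total = 209 / 0.05096

Q ≈ 4100 W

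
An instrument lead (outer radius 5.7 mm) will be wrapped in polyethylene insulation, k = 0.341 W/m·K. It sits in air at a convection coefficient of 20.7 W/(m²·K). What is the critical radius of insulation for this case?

For a cylinder r_cr = k/h = 0.341/20.7
r_cr = 16.5 mm; since the bare radius (5.7 mm) is below r_cr, adding a thin layer of insulation will *increase* heat loss.

r_cr ≈ 16.5 mm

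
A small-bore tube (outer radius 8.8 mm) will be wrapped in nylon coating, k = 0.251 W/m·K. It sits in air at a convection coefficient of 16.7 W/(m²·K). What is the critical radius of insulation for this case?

r_cr ≈ 15 mm

For a cylinder r_cr = k/h = 0.251/16.7
r_cr = 15 mm; since the bare radius (8.8 mm) is below r_cr, adding a thin layer of insulation will *increase* heat loss.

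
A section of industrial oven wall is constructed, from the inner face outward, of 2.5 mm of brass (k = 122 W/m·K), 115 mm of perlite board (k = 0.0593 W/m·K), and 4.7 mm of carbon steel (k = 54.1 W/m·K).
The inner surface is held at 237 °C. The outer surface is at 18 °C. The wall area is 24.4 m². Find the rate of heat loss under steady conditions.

Model the wall as resistances in series:
R_brass = L/(kA) = 0.0025/(122×24.4) = 8.398×10^-7 K/W
R_perlite board = L/(kA) = 0.115/(0.0593×24.4) = 0.07948 K/W
R_carbon steel = L/(kA) = 0.0047/(54.1×24.4) = 3.56×10^-6 K/W
R_total = 0.07948 K/W
Q = ΔT / R_total = 219 / 0.07948

Q ≈ 2760 W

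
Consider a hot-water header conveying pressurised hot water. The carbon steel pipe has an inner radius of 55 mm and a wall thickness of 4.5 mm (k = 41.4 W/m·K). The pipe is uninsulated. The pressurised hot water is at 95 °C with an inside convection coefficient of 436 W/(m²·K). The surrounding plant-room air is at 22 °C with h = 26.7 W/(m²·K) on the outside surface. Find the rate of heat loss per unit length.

For a radial system each layer contributes R = ln(r_out/r_in)/(2πkL); films add R = 1/(hA).
R_inner film = 1/(h_i·2πr₁L) = 1/(436×2π×0.055×1) = 0.006637 K/W
R_carbon steel pipe wall = ln(59.5/55)/(2π×41.4×1) = 3.023×10^-4 K/W
R_outer film = 1/(h_o·2πr_oL) = 1/(26.7×2π×0.0595×1) = 0.1002 K/W
R_total = 0.1071 K/W
Q = ΔT/R_total = 73/0.1071

q′ ≈ 681 W/m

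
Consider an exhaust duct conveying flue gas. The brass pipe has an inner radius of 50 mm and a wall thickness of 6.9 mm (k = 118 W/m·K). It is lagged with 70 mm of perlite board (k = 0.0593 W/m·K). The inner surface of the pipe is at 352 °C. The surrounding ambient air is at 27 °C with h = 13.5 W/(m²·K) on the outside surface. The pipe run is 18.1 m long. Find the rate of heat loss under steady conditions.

Q ≈ 2620 W

Cylindrical conduction, so R = ln(r₂/r₁)/(2πkL) per layer, in series:
R_brass pipe wall = ln(56.9/50)/(2π×118×18.1) = 9.633×10^-6 K/W
R_perlite board = ln(126.9/56.9)/(2π×0.0593×18.1) = 0.1189 K/W
R_outer film = 1/(h_o·2πr_oL) = 1/(13.5×2π×0.1269×18.1) = 0.005133 K/W
R_total = 0.1241 K/W
Q = ΔT/R_total = 325/0.1241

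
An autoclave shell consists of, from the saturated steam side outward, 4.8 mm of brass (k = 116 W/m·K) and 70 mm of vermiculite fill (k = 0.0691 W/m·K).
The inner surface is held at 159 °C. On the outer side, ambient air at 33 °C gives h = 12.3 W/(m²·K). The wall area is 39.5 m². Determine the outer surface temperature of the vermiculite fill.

T ≈ 42.4 °C

Using the resistance-network approach (series):
R_brass = L/(kA) = 0.0048/(116×39.5) = 1.048×10^-6 K/W
R_vermiculite fill = L/(kA) = 0.07/(0.0691×39.5) = 0.02565 K/W
R_outer film = 1/(h_o·A) = 1/(12.3×39.5) = 0.002058 K/W
R_total = 0.02771 K/W;  Q = ΔT/R_total = 126/0.02771 = 4548 W
T_interface = T_inner − Q·ΣR(inner→interface) = 159 − 4550×0.02565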